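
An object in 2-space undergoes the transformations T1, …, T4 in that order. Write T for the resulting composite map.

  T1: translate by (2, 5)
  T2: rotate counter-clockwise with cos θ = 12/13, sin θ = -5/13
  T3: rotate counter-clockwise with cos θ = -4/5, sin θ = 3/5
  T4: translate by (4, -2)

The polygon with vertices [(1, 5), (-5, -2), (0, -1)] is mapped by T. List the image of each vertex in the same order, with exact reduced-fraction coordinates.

T1 translate by (2, 5): (1, 5) → (3, 10); (-5, -2) → (-3, 3); (0, -1) → (2, 4)
T2 rotate counter-clockwise with cos θ = 12/13, sin θ = -5/13: (3, 10) → (86/13, 105/13); (-3, 3) → (-21/13, 51/13); (2, 4) → (44/13, 38/13)
T3 rotate counter-clockwise with cos θ = -4/5, sin θ = 3/5: (86/13, 105/13) → (-659/65, -162/65); (-21/13, 51/13) → (-69/65, -267/65); (44/13, 38/13) → (-58/13, -4/13)
T4 translate by (4, -2): (-659/65, -162/65) → (-399/65, -292/65); (-69/65, -267/65) → (191/65, -397/65); (-58/13, -4/13) → (-6/13, -30/13)

image vertices: (-399/65, -292/65), (191/65, -397/65), (-6/13, -30/13)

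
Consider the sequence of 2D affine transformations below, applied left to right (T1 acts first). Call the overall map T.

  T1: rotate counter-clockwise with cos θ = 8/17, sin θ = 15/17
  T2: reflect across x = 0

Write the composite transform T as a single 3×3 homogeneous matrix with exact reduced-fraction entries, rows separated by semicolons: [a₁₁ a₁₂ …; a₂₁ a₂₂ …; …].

T1 = [8/17 -15/17 0; 15/17 8/17 0; 0 0 1]
T2·T1 = [-8/17 15/17 0; 15/17 8/17 0; 0 0 1]

T = [-8/17 15/17 0; 15/17 8/17 0; 0 0 1]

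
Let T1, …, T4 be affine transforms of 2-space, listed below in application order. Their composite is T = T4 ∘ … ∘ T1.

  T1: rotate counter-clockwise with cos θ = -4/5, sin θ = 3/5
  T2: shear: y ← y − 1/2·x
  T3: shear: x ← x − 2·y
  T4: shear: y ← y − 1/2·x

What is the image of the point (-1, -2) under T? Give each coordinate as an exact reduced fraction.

T1 rotate counter-clockwise with cos θ = -4/5, sin θ = 3/5: (-1, -2) → (2, 1)
T2 shear: y ← y − 1/2·x: (2, 1) → (2, 0)
T3 shear: x ← x − 2·y: (2, 0) → (2, 0)
T4 shear: y ← y − 1/2·x: (2, 0) → (2, -1)

T(p) = (2, -1)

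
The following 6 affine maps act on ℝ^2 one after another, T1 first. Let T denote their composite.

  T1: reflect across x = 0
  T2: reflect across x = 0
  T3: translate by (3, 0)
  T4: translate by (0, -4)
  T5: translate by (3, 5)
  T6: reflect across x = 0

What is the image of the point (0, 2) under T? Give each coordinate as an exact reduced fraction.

T(p) = (-6, 3)

T1 reflect across x = 0: (0, 2) → (0, 2)
T2 reflect across x = 0: (0, 2) → (0, 2)
T3 translate by (3, 0): (0, 2) → (3, 2)
T4 translate by (0, -4): (3, 2) → (3, -2)
T5 translate by (3, 5): (3, -2) → (6, 3)
T6 reflect across x = 0: (6, 3) → (-6, 3)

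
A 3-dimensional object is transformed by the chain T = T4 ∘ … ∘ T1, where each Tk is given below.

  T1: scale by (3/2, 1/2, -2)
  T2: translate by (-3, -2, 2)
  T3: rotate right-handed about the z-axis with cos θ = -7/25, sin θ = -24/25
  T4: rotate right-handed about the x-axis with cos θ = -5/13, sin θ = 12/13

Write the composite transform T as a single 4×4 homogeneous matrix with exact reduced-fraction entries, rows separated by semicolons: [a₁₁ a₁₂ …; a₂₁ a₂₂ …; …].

T = [-21/50 12/25 0 -27/25; 36/65 7/130 24/13 -206/65; -432/325 -42/325 10/13 782/325; 0 0 0 1]

T1 = [3/2 0 0 0; 0 1/2 0 0; 0 0 -2 0; 0 0 0 1]
T2·T1 = [3/2 0 0 -3; 0 1/2 0 -2; 0 0 -2 2; 0 0 0 1]
T3·…·T1 = [-21/50 12/25 0 -27/25; -36/25 -7/50 0 86/25; 0 0 -2 2; 0 0 0 1]
T4·…·T1 = [-21/50 12/25 0 -27/25; 36/65 7/130 24/13 -206/65; -432/325 -42/325 10/13 782/325; 0 0 0 1]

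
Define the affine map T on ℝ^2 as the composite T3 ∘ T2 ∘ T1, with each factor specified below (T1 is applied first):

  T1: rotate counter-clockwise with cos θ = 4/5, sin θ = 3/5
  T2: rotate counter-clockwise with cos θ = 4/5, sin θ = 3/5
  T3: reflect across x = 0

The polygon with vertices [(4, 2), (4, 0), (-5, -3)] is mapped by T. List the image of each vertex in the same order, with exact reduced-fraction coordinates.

image vertices: (4/5, 22/5), (-28/25, 96/25), (-37/25, -141/25)

T1 rotate counter-clockwise with cos θ = 4/5, sin θ = 3/5: (4, 2) → (2, 4); (4, 0) → (16/5, 12/5); (-5, -3) → (-11/5, -27/5)
T2 rotate counter-clockwise with cos θ = 4/5, sin θ = 3/5: (2, 4) → (-4/5, 22/5); (16/5, 12/5) → (28/25, 96/25); (-11/5, -27/5) → (37/25, -141/25)
T3 reflect across x = 0: (-4/5, 22/5) → (4/5, 22/5); (28/25, 96/25) → (-28/25, 96/25); (37/25, -141/25) → (-37/25, -141/25)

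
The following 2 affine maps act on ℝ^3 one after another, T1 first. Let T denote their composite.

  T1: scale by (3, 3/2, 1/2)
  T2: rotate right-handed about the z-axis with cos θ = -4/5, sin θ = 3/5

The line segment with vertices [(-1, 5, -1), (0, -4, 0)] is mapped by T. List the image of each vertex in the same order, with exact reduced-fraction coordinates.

image vertices: (-21/10, -39/5, -1/2), (18/5, 24/5, 0)

T1 scale by (3, 3/2, 1/2): (-1, 5, -1) → (-3, 15/2, -1/2); (0, -4, 0) → (0, -6, 0)
T2 rotate right-handed about the z-axis with cos θ = -4/5, sin θ = 3/5: (-3, 15/2, -1/2) → (-21/10, -39/5, -1/2); (0, -6, 0) → (18/5, 24/5, 0)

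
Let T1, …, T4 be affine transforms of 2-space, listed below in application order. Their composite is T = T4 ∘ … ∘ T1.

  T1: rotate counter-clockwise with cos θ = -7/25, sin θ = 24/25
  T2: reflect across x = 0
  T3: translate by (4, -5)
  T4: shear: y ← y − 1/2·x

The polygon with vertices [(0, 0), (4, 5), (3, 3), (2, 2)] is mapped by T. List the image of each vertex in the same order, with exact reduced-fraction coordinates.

T1 rotate counter-clockwise with cos θ = -7/25, sin θ = 24/25: (0, 0) → (0, 0); (4, 5) → (-148/25, 61/25); (3, 3) → (-93/25, 51/25); (2, 2) → (-62/25, 34/25)
T2 reflect across x = 0: (0, 0) → (0, 0); (-148/25, 61/25) → (148/25, 61/25); (-93/25, 51/25) → (93/25, 51/25); (-62/25, 34/25) → (62/25, 34/25)
T3 translate by (4, -5): (0, 0) → (4, -5); (148/25, 61/25) → (248/25, -64/25); (93/25, 51/25) → (193/25, -74/25); (62/25, 34/25) → (162/25, -91/25)
T4 shear: y ← y − 1/2·x: (4, -5) → (4, -7); (248/25, -64/25) → (248/25, -188/25); (193/25, -74/25) → (193/25, -341/50); (162/25, -91/25) → (162/25, -172/25)

image vertices: (4, -7), (248/25, -188/25), (193/25, -341/50), (162/25, -172/25)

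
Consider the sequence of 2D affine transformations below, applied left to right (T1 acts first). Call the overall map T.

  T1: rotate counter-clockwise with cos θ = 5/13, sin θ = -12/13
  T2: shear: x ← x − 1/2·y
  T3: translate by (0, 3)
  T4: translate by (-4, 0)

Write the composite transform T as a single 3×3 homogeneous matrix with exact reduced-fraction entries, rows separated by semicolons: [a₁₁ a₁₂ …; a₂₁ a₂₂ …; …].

T1 = [5/13 12/13 0; -12/13 5/13 0; 0 0 1]
T2·T1 = [11/13 19/26 0; -12/13 5/13 0; 0 0 1]
T3·…·T1 = [11/13 19/26 0; -12/13 5/13 3; 0 0 1]
T4·…·T1 = [11/13 19/26 -4; -12/13 5/13 3; 0 0 1]

T = [11/13 19/26 -4; -12/13 5/13 3; 0 0 1]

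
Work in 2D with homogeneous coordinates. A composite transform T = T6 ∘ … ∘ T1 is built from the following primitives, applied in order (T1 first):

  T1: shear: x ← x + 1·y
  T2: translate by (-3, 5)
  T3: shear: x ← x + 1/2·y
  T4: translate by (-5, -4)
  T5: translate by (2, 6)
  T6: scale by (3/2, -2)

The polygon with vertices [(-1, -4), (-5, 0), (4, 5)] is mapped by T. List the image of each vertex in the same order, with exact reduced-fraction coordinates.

T1 shear: x ← x + 1·y: (-1, -4) → (-5, -4); (-5, 0) → (-5, 0); (4, 5) → (9, 5)
T2 translate by (-3, 5): (-5, -4) → (-8, 1); (-5, 0) → (-8, 5); (9, 5) → (6, 10)
T3 shear: x ← x + 1/2·y: (-8, 1) → (-15/2, 1); (-8, 5) → (-11/2, 5); (6, 10) → (11, 10)
T4 translate by (-5, -4): (-15/2, 1) → (-25/2, -3); (-11/2, 5) → (-21/2, 1); (11, 10) → (6, 6)
T5 translate by (2, 6): (-25/2, -3) → (-21/2, 3); (-21/2, 1) → (-17/2, 7); (6, 6) → (8, 12)
T6 scale by (3/2, -2): (-21/2, 3) → (-63/4, -6); (-17/2, 7) → (-51/4, -14); (8, 12) → (12, -24)

image vertices: (-63/4, -6), (-51/4, -14), (12, -24)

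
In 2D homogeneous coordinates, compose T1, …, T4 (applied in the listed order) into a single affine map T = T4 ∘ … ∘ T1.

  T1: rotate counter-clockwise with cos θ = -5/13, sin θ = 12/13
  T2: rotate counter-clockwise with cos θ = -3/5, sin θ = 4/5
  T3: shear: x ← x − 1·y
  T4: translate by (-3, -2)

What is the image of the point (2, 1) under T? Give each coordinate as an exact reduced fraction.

T(p) = (-12/13, -55/13)

T1 rotate counter-clockwise with cos θ = -5/13, sin θ = 12/13: (2, 1) → (-22/13, 19/13)
T2 rotate counter-clockwise with cos θ = -3/5, sin θ = 4/5: (-22/13, 19/13) → (-2/13, -29/13)
T3 shear: x ← x − 1·y: (-2/13, -29/13) → (27/13, -29/13)
T4 translate by (-3, -2): (27/13, -29/13) → (-12/13, -55/13)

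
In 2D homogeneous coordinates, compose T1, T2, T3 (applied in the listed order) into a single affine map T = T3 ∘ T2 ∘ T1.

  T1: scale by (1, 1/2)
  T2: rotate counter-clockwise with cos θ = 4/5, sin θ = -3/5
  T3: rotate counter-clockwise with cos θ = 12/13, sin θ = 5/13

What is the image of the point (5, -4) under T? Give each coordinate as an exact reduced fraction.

T(p) = (283/65, -206/65)

T1 scale by (1, 1/2): (5, -4) → (5, -2)
T2 rotate counter-clockwise with cos θ = 4/5, sin θ = -3/5: (5, -2) → (14/5, -23/5)
T3 rotate counter-clockwise with cos θ = 12/13, sin θ = 5/13: (14/5, -23/5) → (283/65, -206/65)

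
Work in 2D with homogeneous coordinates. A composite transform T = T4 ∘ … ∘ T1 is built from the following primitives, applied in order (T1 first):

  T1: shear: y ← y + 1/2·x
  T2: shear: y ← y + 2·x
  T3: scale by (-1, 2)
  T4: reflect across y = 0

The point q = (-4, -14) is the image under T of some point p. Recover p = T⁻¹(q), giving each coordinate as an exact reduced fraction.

p = (4, -3)

T1 = [1 0 0; 1/2 1 0; 0 0 1]
T2·T1 = [1 0 0; 5/2 1 0; 0 0 1]
T3·…·T1 = [-1 0 0; 5 2 0; 0 0 1]
T4·…·T1 = [-1 0 0; -5 -2 0; 0 0 1]
det M = 2; M⁻¹ = [-1 0 0; 5/2 -1/2 0; 0 0 1]
M⁻¹ · (-4, -14)ᵀ = (4, -3)ᵀ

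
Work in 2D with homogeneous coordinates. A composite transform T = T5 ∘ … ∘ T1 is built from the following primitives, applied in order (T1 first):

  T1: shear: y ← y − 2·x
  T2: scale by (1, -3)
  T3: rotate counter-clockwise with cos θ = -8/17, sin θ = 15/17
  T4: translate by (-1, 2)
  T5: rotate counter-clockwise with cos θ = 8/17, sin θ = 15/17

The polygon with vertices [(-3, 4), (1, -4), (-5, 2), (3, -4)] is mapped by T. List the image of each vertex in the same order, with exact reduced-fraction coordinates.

image vertices: (13/17, 511/17), (-55/17, -305/17), (47/17, 613/17), (-89/17, -509/17)

T1 shear: y ← y − 2·x: (-3, 4) → (-3, 10); (1, -4) → (1, -6); (-5, 2) → (-5, 12); (3, -4) → (3, -10)
T2 scale by (1, -3): (-3, 10) → (-3, -30); (1, -6) → (1, 18); (-5, 12) → (-5, -36); (3, -10) → (3, 30)
T3 rotate counter-clockwise with cos θ = -8/17, sin θ = 15/17: (-3, -30) → (474/17, 195/17); (1, 18) → (-278/17, -129/17); (-5, -36) → (580/17, 213/17); (3, 30) → (-474/17, -195/17)
T4 translate by (-1, 2): (474/17, 195/17) → (457/17, 229/17); (-278/17, -129/17) → (-295/17, -95/17); (580/17, 213/17) → (563/17, 247/17); (-474/17, -195/17) → (-491/17, -161/17)
T5 rotate counter-clockwise with cos θ = 8/17, sin θ = 15/17: (457/17, 229/17) → (13/17, 511/17); (-295/17, -95/17) → (-55/17, -305/17); (563/17, 247/17) → (47/17, 613/17); (-491/17, -161/17) → (-89/17, -509/17)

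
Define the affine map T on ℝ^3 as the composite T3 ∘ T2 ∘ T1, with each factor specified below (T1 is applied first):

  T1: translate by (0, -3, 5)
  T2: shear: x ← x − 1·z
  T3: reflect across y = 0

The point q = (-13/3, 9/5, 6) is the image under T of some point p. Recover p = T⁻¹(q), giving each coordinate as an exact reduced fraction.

p = (5/3, 6/5, 1)

T1 = [1 0 0 0; 0 1 0 -3; 0 0 1 5; 0 0 0 1]
T2·T1 = [1 0 -1 -5; 0 1 0 -3; 0 0 1 5; 0 0 0 1]
T3·…·T1 = [1 0 -1 -5; 0 -1 0 3; 0 0 1 5; 0 0 0 1]
det M = -1; M⁻¹ = [1 0 1 0; 0 -1 0 3; 0 0 1 -5; 0 0 0 1]
M⁻¹ · (-13/3, 9/5, 6)ᵀ = (5/3, 6/5, 1)ᵀ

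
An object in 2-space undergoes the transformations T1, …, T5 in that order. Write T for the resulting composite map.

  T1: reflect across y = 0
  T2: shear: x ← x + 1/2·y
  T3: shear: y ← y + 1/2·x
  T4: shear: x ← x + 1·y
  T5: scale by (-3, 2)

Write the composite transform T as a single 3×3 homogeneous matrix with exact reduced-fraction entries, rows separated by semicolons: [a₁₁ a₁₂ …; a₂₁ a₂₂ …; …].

T1 = [1 0 0; 0 -1 0; 0 0 1]
T2·T1 = [1 -1/2 0; 0 -1 0; 0 0 1]
T3·…·T1 = [1 -1/2 0; 1/2 -5/4 0; 0 0 1]
T4·…·T1 = [3/2 -7/4 0; 1/2 -5/4 0; 0 0 1]
T5·…·T1 = [-9/2 21/4 0; 1 -5/2 0; 0 0 1]

T = [-9/2 21/4 0; 1 -5/2 0; 0 0 1]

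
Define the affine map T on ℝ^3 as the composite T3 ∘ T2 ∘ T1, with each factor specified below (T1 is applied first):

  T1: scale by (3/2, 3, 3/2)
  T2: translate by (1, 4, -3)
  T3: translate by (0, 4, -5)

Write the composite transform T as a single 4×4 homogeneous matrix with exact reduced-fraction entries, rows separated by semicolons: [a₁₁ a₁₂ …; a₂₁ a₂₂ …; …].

T1 = [3/2 0 0 0; 0 3 0 0; 0 0 3/2 0; 0 0 0 1]
T2·T1 = [3/2 0 0 1; 0 3 0 4; 0 0 3/2 -3; 0 0 0 1]
T3·…·T1 = [3/2 0 0 1; 0 3 0 8; 0 0 3/2 -8; 0 0 0 1]

T = [3/2 0 0 1; 0 3 0 8; 0 0 3/2 -8; 0 0 0 1]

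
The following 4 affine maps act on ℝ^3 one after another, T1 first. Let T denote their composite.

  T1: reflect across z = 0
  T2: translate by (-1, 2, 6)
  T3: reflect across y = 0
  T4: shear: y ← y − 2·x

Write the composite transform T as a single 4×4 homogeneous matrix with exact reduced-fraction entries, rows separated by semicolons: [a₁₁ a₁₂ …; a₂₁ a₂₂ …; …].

T1 = [1 0 0 0; 0 1 0 0; 0 0 -1 0; 0 0 0 1]
T2·T1 = [1 0 0 -1; 0 1 0 2; 0 0 -1 6; 0 0 0 1]
T3·…·T1 = [1 0 0 -1; 0 -1 0 -2; 0 0 -1 6; 0 0 0 1]
T4·…·T1 = [1 0 0 -1; -2 -1 0 0; 0 0 -1 6; 0 0 0 1]

T = [1 0 0 -1; -2 -1 0 0; 0 0 -1 6; 0 0 0 1]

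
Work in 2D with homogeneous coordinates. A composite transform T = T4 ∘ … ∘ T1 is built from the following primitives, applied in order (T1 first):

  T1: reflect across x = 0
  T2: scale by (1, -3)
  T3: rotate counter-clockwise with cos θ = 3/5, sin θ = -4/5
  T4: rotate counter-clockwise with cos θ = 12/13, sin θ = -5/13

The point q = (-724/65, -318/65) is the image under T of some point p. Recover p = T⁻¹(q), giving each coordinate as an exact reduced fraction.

T1 = [-1 0 0; 0 1 0; 0 0 1]
T2·T1 = [-1 0 0; 0 -3 0; 0 0 1]
T3·…·T1 = [-3/5 -12/5 0; 4/5 -9/5 0; 0 0 1]
T4·…·T1 = [-16/65 -189/65 0; 63/65 -48/65 0; 0 0 1]
det M = 3; M⁻¹ = [-16/65 63/65 0; -21/65 -16/195 0; 0 0 1]
M⁻¹ · (-724/65, -318/65)ᵀ = (-2, 4)ᵀ

p = (-2, 4)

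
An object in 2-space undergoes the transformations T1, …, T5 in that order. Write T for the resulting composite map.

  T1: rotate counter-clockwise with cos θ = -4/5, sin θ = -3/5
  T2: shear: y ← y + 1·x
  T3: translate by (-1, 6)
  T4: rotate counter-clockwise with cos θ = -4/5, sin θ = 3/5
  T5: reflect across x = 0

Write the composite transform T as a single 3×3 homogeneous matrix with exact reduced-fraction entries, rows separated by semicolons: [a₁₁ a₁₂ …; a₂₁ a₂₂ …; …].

T = [-37/25 9/25 14/5; 16/25 13/25 -27/5; 0 0 1]

T1 = [-4/5 3/5 0; -3/5 -4/5 0; 0 0 1]
T2·T1 = [-4/5 3/5 0; -7/5 -1/5 0; 0 0 1]
T3·…·T1 = [-4/5 3/5 -1; -7/5 -1/5 6; 0 0 1]
T4·…·T1 = [37/25 -9/25 -14/5; 16/25 13/25 -27/5; 0 0 1]
T5·…·T1 = [-37/25 9/25 14/5; 16/25 13/25 -27/5; 0 0 1]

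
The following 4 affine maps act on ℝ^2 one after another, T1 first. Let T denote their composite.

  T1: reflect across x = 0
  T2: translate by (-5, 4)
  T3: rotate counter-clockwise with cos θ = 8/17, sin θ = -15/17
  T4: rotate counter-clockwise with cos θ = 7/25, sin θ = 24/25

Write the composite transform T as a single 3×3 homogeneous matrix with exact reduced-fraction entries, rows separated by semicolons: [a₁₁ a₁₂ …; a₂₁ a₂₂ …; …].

T1 = [-1 0 0; 0 1 0; 0 0 1]
T2·T1 = [-1 0 -5; 0 1 4; 0 0 1]
T3·…·T1 = [-8/17 15/17 20/17; 15/17 8/17 107/17; 0 0 1]
T4·…·T1 = [-416/425 -87/425 -2428/425; -87/425 416/425 1229/425; 0 0 1]

T = [-416/425 -87/425 -2428/425; -87/425 416/425 1229/425; 0 0 1]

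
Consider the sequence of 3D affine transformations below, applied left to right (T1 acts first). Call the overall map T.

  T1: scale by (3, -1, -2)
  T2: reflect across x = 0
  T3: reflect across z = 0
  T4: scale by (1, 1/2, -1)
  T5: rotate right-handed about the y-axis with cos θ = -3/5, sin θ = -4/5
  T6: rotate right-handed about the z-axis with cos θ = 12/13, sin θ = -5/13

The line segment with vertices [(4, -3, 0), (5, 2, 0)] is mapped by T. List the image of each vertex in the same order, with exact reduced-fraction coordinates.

image vertices: (939/130, -18/13, -48/5), (103/13, -57/13, -12)

T1 scale by (3, -1, -2): (4, -3, 0) → (12, 3, 0); (5, 2, 0) → (15, -2, 0)
T2 reflect across x = 0: (12, 3, 0) → (-12, 3, 0); (15, -2, 0) → (-15, -2, 0)
T3 reflect across z = 0: (-12, 3, 0) → (-12, 3, 0); (-15, -2, 0) → (-15, -2, 0)
T4 scale by (1, 1/2, -1): (-12, 3, 0) → (-12, 3/2, 0); (-15, -2, 0) → (-15, -1, 0)
T5 rotate right-handed about the y-axis with cos θ = -3/5, sin θ = -4/5: (-12, 3/2, 0) → (36/5, 3/2, -48/5); (-15, -1, 0) → (9, -1, -12)
T6 rotate right-handed about the z-axis with cos θ = 12/13, sin θ = -5/13: (36/5, 3/2, -48/5) → (939/130, -18/13, -48/5); (9, -1, -12) → (103/13, -57/13, -12)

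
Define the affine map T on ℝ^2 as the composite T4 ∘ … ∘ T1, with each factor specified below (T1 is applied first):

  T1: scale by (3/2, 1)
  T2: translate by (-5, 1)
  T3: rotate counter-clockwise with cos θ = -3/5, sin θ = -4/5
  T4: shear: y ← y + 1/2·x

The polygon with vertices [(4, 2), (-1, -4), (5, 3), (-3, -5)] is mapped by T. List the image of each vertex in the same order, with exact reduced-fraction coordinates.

T1 scale by (3/2, 1): (4, 2) → (6, 2); (-1, -4) → (-3/2, -4); (5, 3) → (15/2, 3); (-3, -5) → (-9/2, -5)
T2 translate by (-5, 1): (6, 2) → (1, 3); (-3/2, -4) → (-13/2, -3); (15/2, 3) → (5/2, 4); (-9/2, -5) → (-19/2, -4)
T3 rotate counter-clockwise with cos θ = -3/5, sin θ = -4/5: (1, 3) → (9/5, -13/5); (-13/2, -3) → (3/2, 7); (5/2, 4) → (17/10, -22/5); (-19/2, -4) → (5/2, 10)
T4 shear: y ← y + 1/2·x: (9/5, -13/5) → (9/5, -17/10); (3/2, 7) → (3/2, 31/4); (17/10, -22/5) → (17/10, -71/20); (5/2, 10) → (5/2, 45/4)

image vertices: (9/5, -17/10), (3/2, 31/4), (17/10, -71/20), (5/2, 45/4)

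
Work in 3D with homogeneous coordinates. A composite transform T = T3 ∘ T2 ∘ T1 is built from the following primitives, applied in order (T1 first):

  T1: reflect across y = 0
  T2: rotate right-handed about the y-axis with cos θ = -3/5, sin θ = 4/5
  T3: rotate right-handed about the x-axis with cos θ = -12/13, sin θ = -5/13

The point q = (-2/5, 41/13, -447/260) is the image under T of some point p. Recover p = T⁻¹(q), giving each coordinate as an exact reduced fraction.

T1 = [1 0 0 0; 0 -1 0 0; 0 0 1 0; 0 0 0 1]
T2·T1 = [-3/5 0 4/5 0; 0 -1 0 0; -4/5 0 -3/5 0; 0 0 0 1]
T3·…·T1 = [-3/5 0 4/5 0; -4/13 12/13 -3/13 0; 48/65 5/13 36/65 0; 0 0 0 1]
det M = -1; M⁻¹ = [-3/5 -4/13 48/65 0; 0 12/13 5/13 0; 4/5 -3/13 36/65 0; 0 0 0 1]
M⁻¹ · (-2/5, 41/13, -447/260)ᵀ = (-2, 9/4, -2)ᵀ

p = (-2, 9/4, -2)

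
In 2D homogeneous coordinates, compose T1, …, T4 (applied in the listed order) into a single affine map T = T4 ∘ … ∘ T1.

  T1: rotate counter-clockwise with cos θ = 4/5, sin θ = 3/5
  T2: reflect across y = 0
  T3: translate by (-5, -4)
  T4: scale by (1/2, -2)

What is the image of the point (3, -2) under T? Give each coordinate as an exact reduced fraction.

T(p) = (-7/10, 42/5)

T1 rotate counter-clockwise with cos θ = 4/5, sin θ = 3/5: (3, -2) → (18/5, 1/5)
T2 reflect across y = 0: (18/5, 1/5) → (18/5, -1/5)
T3 translate by (-5, -4): (18/5, -1/5) → (-7/5, -21/5)
T4 scale by (1/2, -2): (-7/5, -21/5) → (-7/10, 42/5)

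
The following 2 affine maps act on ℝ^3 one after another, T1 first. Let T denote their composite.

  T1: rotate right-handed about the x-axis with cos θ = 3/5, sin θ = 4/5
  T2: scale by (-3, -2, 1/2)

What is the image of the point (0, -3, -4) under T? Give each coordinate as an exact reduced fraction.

T1 rotate right-handed about the x-axis with cos θ = 3/5, sin θ = 4/5: (0, -3, -4) → (0, 7/5, -24/5)
T2 scale by (-3, -2, 1/2): (0, 7/5, -24/5) → (0, -14/5, -12/5)

T(p) = (0, -14/5, -12/5)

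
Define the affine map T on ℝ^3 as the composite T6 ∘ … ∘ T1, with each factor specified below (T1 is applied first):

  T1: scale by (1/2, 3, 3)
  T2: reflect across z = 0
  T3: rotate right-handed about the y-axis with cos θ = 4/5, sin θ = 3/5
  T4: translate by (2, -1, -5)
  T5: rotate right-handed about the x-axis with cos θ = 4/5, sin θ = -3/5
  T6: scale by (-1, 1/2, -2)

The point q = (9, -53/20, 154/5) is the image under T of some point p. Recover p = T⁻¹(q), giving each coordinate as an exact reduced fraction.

T1 = [1/2 0 0 0; 0 3 0 0; 0 0 3 0; 0 0 0 1]
T2·T1 = [1/2 0 0 0; 0 3 0 0; 0 0 -3 0; 0 0 0 1]
T3·…·T1 = [2/5 0 -9/5 0; 0 3 0 0; -3/10 0 -12/5 0; 0 0 0 1]
T4·…·T1 = [2/5 0 -9/5 2; 0 3 0 -1; -3/10 0 -12/5 -5; 0 0 0 1]
T5·…·T1 = [2/5 0 -9/5 2; -9/50 12/5 -36/25 -19/5; -6/25 -9/5 -48/25 -17/5; 0 0 0 1]
T6·…·T1 = [-2/5 0 9/5 -2; -9/100 6/5 -18/25 -19/10; 12/25 18/5 96/25 34/5; 0 0 0 1]
det M = -9/2; M⁻¹ = [-8/5 -36/25 12/25 -46/5; 0 8/15 1/10 1/3; 1/5 -8/25 8/75 -14/15; 0 0 0 1]
M⁻¹ · (9, -53/20, 154/5)ᵀ = (-5, 2, 5)ᵀ

p = (-5, 2, 5)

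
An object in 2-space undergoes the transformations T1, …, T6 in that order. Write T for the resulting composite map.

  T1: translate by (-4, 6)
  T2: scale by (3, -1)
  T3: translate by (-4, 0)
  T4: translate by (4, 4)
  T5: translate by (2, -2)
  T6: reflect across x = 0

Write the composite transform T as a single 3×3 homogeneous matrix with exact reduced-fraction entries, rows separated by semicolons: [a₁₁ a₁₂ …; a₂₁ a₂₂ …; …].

T1 = [1 0 -4; 0 1 6; 0 0 1]
T2·T1 = [3 0 -12; 0 -1 -6; 0 0 1]
T3·…·T1 = [3 0 -16; 0 -1 -6; 0 0 1]
T4·…·T1 = [3 0 -12; 0 -1 -2; 0 0 1]
T5·…·T1 = [3 0 -10; 0 -1 -4; 0 0 1]
T6·…·T1 = [-3 0 10; 0 -1 -4; 0 0 1]

T = [-3 0 10; 0 -1 -4; 0 0 1]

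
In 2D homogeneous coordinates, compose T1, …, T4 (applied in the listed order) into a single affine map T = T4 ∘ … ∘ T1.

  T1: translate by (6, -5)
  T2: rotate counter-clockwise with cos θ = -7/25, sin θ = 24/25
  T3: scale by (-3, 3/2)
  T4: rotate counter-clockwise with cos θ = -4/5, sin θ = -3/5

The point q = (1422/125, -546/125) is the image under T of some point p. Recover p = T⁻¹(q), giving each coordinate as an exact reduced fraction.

T1 = [1 0 6; 0 1 -5; 0 0 1]
T2·T1 = [-7/25 -24/25 78/25; 24/25 -7/25 179/25; 0 0 1]
T3·…·T1 = [21/25 72/25 -234/25; 36/25 -21/50 537/50; 0 0 1]
T4·…·T1 = [24/125 -639/250 3483/250; -207/125 -174/125 -372/125; 0 0 1]
det M = -9/2; M⁻¹ = [116/375 -71/125 -6; -46/125 -16/375 5; 0 0 1]
M⁻¹ · (1422/125, -546/125)ᵀ = (0, 1)ᵀ

p = (0, 1)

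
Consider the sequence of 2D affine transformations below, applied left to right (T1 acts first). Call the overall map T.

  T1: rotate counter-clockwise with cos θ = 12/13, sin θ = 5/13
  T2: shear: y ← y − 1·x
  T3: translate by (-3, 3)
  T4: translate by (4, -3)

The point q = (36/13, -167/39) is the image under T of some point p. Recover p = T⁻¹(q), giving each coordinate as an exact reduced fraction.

T1 = [12/13 -5/13 0; 5/13 12/13 0; 0 0 1]
T2·T1 = [12/13 -5/13 0; -7/13 17/13 0; 0 0 1]
T3·…·T1 = [12/13 -5/13 -3; -7/13 17/13 3; 0 0 1]
T4·…·T1 = [12/13 -5/13 1; -7/13 17/13 0; 0 0 1]
det M = 1; M⁻¹ = [17/13 5/13 -17/13; 7/13 12/13 -7/13; 0 0 1]
M⁻¹ · (36/13, -167/39)ᵀ = (2/3, -3)ᵀ

p = (2/3, -3)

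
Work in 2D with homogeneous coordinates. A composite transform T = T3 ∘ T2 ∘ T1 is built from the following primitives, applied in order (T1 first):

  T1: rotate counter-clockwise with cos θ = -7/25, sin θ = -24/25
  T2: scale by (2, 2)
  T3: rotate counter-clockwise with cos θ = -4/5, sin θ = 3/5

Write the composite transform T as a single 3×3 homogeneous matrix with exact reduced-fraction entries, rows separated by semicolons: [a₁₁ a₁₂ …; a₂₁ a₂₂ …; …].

T1 = [-7/25 24/25 0; -24/25 -7/25 0; 0 0 1]
T2·T1 = [-14/25 48/25 0; -48/25 -14/25 0; 0 0 1]
T3·…·T1 = [8/5 -6/5 0; 6/5 8/5 0; 0 0 1]

T = [8/5 -6/5 0; 6/5 8/5 0; 0 0 1]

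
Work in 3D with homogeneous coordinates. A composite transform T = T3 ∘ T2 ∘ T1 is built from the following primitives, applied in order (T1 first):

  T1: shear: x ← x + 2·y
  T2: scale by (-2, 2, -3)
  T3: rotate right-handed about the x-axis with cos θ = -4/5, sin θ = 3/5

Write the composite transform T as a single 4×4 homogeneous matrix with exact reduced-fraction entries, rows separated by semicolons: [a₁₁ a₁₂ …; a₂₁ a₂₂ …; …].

T1 = [1 2 0 0; 0 1 0 0; 0 0 1 0; 0 0 0 1]
T2·T1 = [-2 -4 0 0; 0 2 0 0; 0 0 -3 0; 0 0 0 1]
T3·…·T1 = [-2 -4 0 0; 0 -8/5 9/5 0; 0 6/5 12/5 0; 0 0 0 1]

T = [-2 -4 0 0; 0 -8/5 9/5 0; 0 6/5 12/5 0; 0 0 0 1]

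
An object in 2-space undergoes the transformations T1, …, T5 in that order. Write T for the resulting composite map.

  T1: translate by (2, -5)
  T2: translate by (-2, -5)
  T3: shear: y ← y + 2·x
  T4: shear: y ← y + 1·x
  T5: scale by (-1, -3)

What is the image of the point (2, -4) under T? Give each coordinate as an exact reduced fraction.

T(p) = (-2, 24)

T1 translate by (2, -5): (2, -4) → (4, -9)
T2 translate by (-2, -5): (4, -9) → (2, -14)
T3 shear: y ← y + 2·x: (2, -14) → (2, -10)
T4 shear: y ← y + 1·x: (2, -10) → (2, -8)
T5 scale by (-1, -3): (2, -8) → (-2, 24)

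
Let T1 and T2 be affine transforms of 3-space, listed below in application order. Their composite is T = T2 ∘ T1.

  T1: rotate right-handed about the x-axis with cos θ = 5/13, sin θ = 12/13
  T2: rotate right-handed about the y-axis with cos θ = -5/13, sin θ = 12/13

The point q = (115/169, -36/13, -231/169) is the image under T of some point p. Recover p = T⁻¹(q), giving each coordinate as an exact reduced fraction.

T1 = [1 0 0 0; 0 5/13 -12/13 0; 0 12/13 5/13 0; 0 0 0 1]
T2·T1 = [-5/13 144/169 60/169 0; 0 5/13 -12/13 0; -12/13 -60/169 -25/169 0; 0 0 0 1]
det M = 1; M⁻¹ = [-5/13 0 -12/13 0; 144/169 5/13 -60/169 0; 60/169 -12/13 -25/169 0; 0 0 0 1]
M⁻¹ · (115/169, -36/13, -231/169)ᵀ = (1, 0, 3)ᵀ

p = (1, 0, 3)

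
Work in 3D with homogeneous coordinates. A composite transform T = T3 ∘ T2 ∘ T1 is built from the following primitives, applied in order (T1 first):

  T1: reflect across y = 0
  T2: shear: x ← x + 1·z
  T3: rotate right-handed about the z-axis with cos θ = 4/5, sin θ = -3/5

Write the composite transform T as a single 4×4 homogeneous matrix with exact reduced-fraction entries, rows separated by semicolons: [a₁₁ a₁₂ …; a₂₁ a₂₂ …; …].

T = [4/5 -3/5 4/5 0; -3/5 -4/5 -3/5 0; 0 0 1 0; 0 0 0 1]

T1 = [1 0 0 0; 0 -1 0 0; 0 0 1 0; 0 0 0 1]
T2·T1 = [1 0 1 0; 0 -1 0 0; 0 0 1 0; 0 0 0 1]
T3·…·T1 = [4/5 -3/5 4/5 0; -3/5 -4/5 -3/5 0; 0 0 1 0; 0 0 0 1]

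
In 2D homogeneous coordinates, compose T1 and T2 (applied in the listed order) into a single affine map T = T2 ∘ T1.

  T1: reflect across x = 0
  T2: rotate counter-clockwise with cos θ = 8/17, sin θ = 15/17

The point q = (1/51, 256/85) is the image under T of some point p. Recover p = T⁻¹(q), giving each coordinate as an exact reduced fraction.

p = (-8/3, 7/5)

T1 = [-1 0 0; 0 1 0; 0 0 1]
T2·T1 = [-8/17 -15/17 0; -15/17 8/17 0; 0 0 1]
det M = -1; M⁻¹ = [-8/17 -15/17 0; -15/17 8/17 0; 0 0 1]
M⁻¹ · (1/51, 256/85)ᵀ = (-8/3, 7/5)ᵀ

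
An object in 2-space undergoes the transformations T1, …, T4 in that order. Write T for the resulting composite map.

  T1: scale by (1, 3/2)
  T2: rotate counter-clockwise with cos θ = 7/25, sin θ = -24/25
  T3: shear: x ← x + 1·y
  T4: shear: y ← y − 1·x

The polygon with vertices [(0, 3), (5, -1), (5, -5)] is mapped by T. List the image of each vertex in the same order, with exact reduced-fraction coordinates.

image vertices: (279/50, -108/25), (-263/50, 1/25), (-127/10, 29/5)

T1 scale by (1, 3/2): (0, 3) → (0, 9/2); (5, -1) → (5, -3/2); (5, -5) → (5, -15/2)
T2 rotate counter-clockwise with cos θ = 7/25, sin θ = -24/25: (0, 9/2) → (108/25, 63/50); (5, -3/2) → (-1/25, -261/50); (5, -15/2) → (-29/5, -69/10)
T3 shear: x ← x + 1·y: (108/25, 63/50) → (279/50, 63/50); (-1/25, -261/50) → (-263/50, -261/50); (-29/5, -69/10) → (-127/10, -69/10)
T4 shear: y ← y − 1·x: (279/50, 63/50) → (279/50, -108/25); (-263/50, -261/50) → (-263/50, 1/25); (-127/10, -69/10) → (-127/10, 29/5)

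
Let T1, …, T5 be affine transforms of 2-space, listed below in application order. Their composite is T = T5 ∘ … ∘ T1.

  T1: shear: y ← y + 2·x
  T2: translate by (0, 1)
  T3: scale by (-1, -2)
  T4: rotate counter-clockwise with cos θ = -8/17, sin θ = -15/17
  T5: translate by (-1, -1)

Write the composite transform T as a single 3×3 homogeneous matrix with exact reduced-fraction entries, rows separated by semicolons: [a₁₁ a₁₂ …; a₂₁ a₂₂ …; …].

T1 = [1 0 0; 2 1 0; 0 0 1]
T2·T1 = [1 0 0; 2 1 1; 0 0 1]
T3·…·T1 = [-1 0 0; -4 -2 -2; 0 0 1]
T4·…·T1 = [-52/17 -30/17 -30/17; 47/17 16/17 16/17; 0 0 1]
T5·…·T1 = [-52/17 -30/17 -47/17; 47/17 16/17 -1/17; 0 0 1]

T = [-52/17 -30/17 -47/17; 47/17 16/17 -1/17; 0 0 1]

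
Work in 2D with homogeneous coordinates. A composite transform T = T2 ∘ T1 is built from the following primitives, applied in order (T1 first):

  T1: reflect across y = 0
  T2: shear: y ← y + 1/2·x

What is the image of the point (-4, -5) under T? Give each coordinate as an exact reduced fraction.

T(p) = (-4, 3)

T1 reflect across y = 0: (-4, -5) → (-4, 5)
T2 shear: y ← y + 1/2·x: (-4, 5) → (-4, 3)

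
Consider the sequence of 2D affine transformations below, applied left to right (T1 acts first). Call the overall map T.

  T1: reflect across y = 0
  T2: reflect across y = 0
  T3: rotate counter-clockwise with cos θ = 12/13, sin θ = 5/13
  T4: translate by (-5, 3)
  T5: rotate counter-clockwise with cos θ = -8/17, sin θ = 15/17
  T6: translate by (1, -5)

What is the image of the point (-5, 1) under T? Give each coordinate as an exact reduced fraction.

T(p) = (67/17, -251/17)

T1 reflect across y = 0: (-5, 1) → (-5, -1)
T2 reflect across y = 0: (-5, -1) → (-5, 1)
T3 rotate counter-clockwise with cos θ = 12/13, sin θ = 5/13: (-5, 1) → (-5, -1)
T4 translate by (-5, 3): (-5, -1) → (-10, 2)
T5 rotate counter-clockwise with cos θ = -8/17, sin θ = 15/17: (-10, 2) → (50/17, -166/17)
T6 translate by (1, -5): (50/17, -166/17) → (67/17, -251/17)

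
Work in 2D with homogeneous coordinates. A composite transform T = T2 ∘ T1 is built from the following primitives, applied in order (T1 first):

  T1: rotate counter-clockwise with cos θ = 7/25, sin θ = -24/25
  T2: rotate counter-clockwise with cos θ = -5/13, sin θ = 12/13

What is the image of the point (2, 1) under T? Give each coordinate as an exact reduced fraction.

T(p) = (302/325, 661/325)

T1 rotate counter-clockwise with cos θ = 7/25, sin θ = -24/25: (2, 1) → (38/25, -41/25)
T2 rotate counter-clockwise with cos θ = -5/13, sin θ = 12/13: (38/25, -41/25) → (302/325, 661/325)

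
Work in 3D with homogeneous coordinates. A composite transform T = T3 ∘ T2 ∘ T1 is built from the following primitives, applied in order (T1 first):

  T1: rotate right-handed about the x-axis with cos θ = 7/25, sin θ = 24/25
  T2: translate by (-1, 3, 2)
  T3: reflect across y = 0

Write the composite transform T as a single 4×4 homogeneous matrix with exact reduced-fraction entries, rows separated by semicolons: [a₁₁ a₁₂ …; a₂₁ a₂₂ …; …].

T = [1 0 0 -1; 0 -7/25 24/25 -3; 0 24/25 7/25 2; 0 0 0 1]

T1 = [1 0 0 0; 0 7/25 -24/25 0; 0 24/25 7/25 0; 0 0 0 1]
T2·T1 = [1 0 0 -1; 0 7/25 -24/25 3; 0 24/25 7/25 2; 0 0 0 1]
T3·…·T1 = [1 0 0 -1; 0 -7/25 24/25 -3; 0 24/25 7/25 2; 0 0 0 1]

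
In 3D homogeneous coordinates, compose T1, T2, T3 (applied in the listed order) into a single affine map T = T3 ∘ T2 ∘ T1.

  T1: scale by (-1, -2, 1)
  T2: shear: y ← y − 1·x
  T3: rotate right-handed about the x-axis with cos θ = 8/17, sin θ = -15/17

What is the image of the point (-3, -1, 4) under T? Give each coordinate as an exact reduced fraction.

T1 scale by (-1, -2, 1): (-3, -1, 4) → (3, 2, 4)
T2 shear: y ← y − 1·x: (3, 2, 4) → (3, -1, 4)
T3 rotate right-handed about the x-axis with cos θ = 8/17, sin θ = -15/17: (3, -1, 4) → (3, 52/17, 47/17)

T(p) = (3, 52/17, 47/17)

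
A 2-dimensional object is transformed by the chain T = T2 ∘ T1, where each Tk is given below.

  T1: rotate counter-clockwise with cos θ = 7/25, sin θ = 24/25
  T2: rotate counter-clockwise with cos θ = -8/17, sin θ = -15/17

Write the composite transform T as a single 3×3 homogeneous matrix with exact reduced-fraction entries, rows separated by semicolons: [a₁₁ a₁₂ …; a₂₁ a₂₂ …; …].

T1 = [7/25 -24/25 0; 24/25 7/25 0; 0 0 1]
T2·T1 = [304/425 297/425 0; -297/425 304/425 0; 0 0 1]

T = [304/425 297/425 0; -297/425 304/425 0; 0 0 1]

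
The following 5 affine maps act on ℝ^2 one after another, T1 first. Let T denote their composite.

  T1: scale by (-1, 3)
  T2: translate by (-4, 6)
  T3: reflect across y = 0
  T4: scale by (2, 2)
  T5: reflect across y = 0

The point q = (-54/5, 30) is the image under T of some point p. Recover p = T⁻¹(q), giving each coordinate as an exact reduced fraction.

p = (7/5, 3)

T1 = [-1 0 0; 0 3 0; 0 0 1]
T2·T1 = [-1 0 -4; 0 3 6; 0 0 1]
T3·…·T1 = [-1 0 -4; 0 -3 -6; 0 0 1]
T4·…·T1 = [-2 0 -8; 0 -6 -12; 0 0 1]
T5·…·T1 = [-2 0 -8; 0 6 12; 0 0 1]
det M = -12; M⁻¹ = [-1/2 0 -4; 0 1/6 -2; 0 0 1]
M⁻¹ · (-54/5, 30)ᵀ = (7/5, 3)ᵀ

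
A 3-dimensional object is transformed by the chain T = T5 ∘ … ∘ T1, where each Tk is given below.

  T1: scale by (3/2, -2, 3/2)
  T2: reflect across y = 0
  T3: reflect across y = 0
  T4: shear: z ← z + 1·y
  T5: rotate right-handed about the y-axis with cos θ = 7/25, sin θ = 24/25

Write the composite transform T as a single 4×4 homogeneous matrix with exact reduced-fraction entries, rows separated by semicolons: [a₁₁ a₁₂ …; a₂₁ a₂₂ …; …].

T1 = [3/2 0 0 0; 0 -2 0 0; 0 0 3/2 0; 0 0 0 1]
T2·T1 = [3/2 0 0 0; 0 2 0 0; 0 0 3/2 0; 0 0 0 1]
T3·…·T1 = [3/2 0 0 0; 0 -2 0 0; 0 0 3/2 0; 0 0 0 1]
T4·…·T1 = [3/2 0 0 0; 0 -2 0 0; 0 -2 3/2 0; 0 0 0 1]
T5·…·T1 = [21/50 -48/25 36/25 0; 0 -2 0 0; -36/25 -14/25 21/50 0; 0 0 0 1]

T = [21/50 -48/25 36/25 0; 0 -2 0 0; -36/25 -14/25 21/50 0; 0 0 0 1]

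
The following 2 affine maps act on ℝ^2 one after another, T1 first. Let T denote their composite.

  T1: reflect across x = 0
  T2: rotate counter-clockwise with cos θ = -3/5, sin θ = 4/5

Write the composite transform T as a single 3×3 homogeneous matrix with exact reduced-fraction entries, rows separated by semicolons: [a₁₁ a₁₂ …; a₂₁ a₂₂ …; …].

T = [3/5 -4/5 0; -4/5 -3/5 0; 0 0 1]

T1 = [-1 0 0; 0 1 0; 0 0 1]
T2·T1 = [3/5 -4/5 0; -4/5 -3/5 0; 0 0 1]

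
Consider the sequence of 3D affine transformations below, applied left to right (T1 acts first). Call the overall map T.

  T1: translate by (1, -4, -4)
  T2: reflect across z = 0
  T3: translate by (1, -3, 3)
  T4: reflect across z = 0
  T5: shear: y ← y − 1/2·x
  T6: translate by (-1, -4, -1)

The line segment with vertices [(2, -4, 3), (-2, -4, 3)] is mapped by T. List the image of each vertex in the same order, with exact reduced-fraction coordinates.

T1 translate by (1, -4, -4): (2, -4, 3) → (3, -8, -1); (-2, -4, 3) → (-1, -8, -1)
T2 reflect across z = 0: (3, -8, -1) → (3, -8, 1); (-1, -8, -1) → (-1, -8, 1)
T3 translate by (1, -3, 3): (3, -8, 1) → (4, -11, 4); (-1, -8, 1) → (0, -11, 4)
T4 reflect across z = 0: (4, -11, 4) → (4, -11, -4); (0, -11, 4) → (0, -11, -4)
T5 shear: y ← y − 1/2·x: (4, -11, -4) → (4, -13, -4); (0, -11, -4) → (0, -11, -4)
T6 translate by (-1, -4, -1): (4, -13, -4) → (3, -17, -5); (0, -11, -4) → (-1, -15, -5)

image vertices: (3, -17, -5), (-1, -15, -5)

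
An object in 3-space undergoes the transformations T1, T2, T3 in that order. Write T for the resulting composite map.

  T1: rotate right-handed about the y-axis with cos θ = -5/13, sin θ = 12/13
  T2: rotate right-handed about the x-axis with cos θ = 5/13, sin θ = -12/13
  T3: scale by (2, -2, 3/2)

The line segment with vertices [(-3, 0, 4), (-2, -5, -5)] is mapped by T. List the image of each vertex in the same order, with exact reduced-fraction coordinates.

image vertices: (126/13, -384/169, 120/169), (-100/13, -526/169, 3075/338)

T1 rotate right-handed about the y-axis with cos θ = -5/13, sin θ = 12/13: (-3, 0, 4) → (63/13, 0, 16/13); (-2, -5, -5) → (-50/13, -5, 49/13)
T2 rotate right-handed about the x-axis with cos θ = 5/13, sin θ = -12/13: (63/13, 0, 16/13) → (63/13, 192/169, 80/169); (-50/13, -5, 49/13) → (-50/13, 263/169, 1025/169)
T3 scale by (2, -2, 3/2): (63/13, 192/169, 80/169) → (126/13, -384/169, 120/169); (-50/13, 263/169, 1025/169) → (-100/13, -526/169, 3075/338)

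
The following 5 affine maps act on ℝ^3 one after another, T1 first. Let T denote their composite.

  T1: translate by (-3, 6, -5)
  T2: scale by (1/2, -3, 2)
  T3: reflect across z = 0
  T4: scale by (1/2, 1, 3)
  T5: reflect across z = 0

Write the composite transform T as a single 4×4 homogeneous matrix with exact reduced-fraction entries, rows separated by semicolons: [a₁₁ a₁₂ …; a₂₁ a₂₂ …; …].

T = [1/4 0 0 -3/4; 0 -3 0 -18; 0 0 6 -30; 0 0 0 1]

T1 = [1 0 0 -3; 0 1 0 6; 0 0 1 -5; 0 0 0 1]
T2·T1 = [1/2 0 0 -3/2; 0 -3 0 -18; 0 0 2 -10; 0 0 0 1]
T3·…·T1 = [1/2 0 0 -3/2; 0 -3 0 -18; 0 0 -2 10; 0 0 0 1]
T4·…·T1 = [1/4 0 0 -3/4; 0 -3 0 -18; 0 0 -6 30; 0 0 0 1]
T5·…·T1 = [1/4 0 0 -3/4; 0 -3 0 -18; 0 0 6 -30; 0 0 0 1]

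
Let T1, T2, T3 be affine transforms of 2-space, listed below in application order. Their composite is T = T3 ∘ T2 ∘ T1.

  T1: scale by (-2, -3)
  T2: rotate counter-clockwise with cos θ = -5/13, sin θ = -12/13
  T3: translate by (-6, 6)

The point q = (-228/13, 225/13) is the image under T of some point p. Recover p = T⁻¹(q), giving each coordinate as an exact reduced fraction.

p = (3, 5)

T1 = [-2 0 0; 0 -3 0; 0 0 1]
T2·T1 = [10/13 -36/13 0; 24/13 15/13 0; 0 0 1]
T3·…·T1 = [10/13 -36/13 -6; 24/13 15/13 6; 0 0 1]
det M = 6; M⁻¹ = [5/26 6/13 -21/13; -4/13 5/39 -34/13; 0 0 1]
M⁻¹ · (-228/13, 225/13)ᵀ = (3, 5)ᵀ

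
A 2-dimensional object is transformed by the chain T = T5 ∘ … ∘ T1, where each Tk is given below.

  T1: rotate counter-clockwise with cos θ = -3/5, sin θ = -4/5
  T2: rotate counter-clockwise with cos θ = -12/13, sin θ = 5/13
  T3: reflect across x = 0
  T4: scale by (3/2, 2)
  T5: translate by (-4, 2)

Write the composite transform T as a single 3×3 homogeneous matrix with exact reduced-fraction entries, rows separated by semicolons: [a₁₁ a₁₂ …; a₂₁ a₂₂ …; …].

T1 = [-3/5 4/5 0; -4/5 -3/5 0; 0 0 1]
T2·T1 = [56/65 -33/65 0; 33/65 56/65 0; 0 0 1]
T3·…·T1 = [-56/65 33/65 0; 33/65 56/65 0; 0 0 1]
T4·…·T1 = [-84/65 99/130 0; 66/65 112/65 0; 0 0 1]
T5·…·T1 = [-84/65 99/130 -4; 66/65 112/65 2; 0 0 1]

T = [-84/65 99/130 -4; 66/65 112/65 2; 0 0 1]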